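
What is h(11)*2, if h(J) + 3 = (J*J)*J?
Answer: 2656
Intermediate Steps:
h(J) = -3 + J³ (h(J) = -3 + (J*J)*J = -3 + J²*J = -3 + J³)
h(11)*2 = (-3 + 11³)*2 = (-3 + 1331)*2 = 1328*2 = 2656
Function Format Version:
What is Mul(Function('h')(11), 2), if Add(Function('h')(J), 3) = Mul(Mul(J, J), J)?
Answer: 2656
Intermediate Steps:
Function('h')(J) = Add(-3, Pow(J, 3)) (Function('h')(J) = Add(-3, Mul(Mul(J, J), J)) = Add(-3, Mul(Pow(J, 2), J)) = Add(-3, Pow(J, 3)))
Mul(Function('h')(11), 2) = Mul(Add(-3, Pow(11, 3)), 2) = Mul(Add(-3, 1331), 2) = Mul(1328, 2) = 2656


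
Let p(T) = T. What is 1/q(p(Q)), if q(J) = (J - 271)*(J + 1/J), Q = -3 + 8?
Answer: -5/6916 ≈ -0.00072296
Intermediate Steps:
Q = 5
q(J) = (-271 + J)*(J + 1/J)
1/q(p(Q)) = 1/(1 + 5**2 - 271*5 - 271/5) = 1/(1 + 25 - 1355 - 271*1/5) = 1/(1 + 25 - 1355 - 271/5) = 1/(-6916/5) = -5/6916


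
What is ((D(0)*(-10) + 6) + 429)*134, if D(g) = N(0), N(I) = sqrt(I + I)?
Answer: 58290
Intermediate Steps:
N(I) = sqrt(2)*sqrt(I) (N(I) = sqrt(2*I) = sqrt(2)*sqrt(I))
D(g) = 0 (D(g) = sqrt(2)*sqrt(0) = sqrt(2)*0 = 0)
((D(0)*(-10) + 6) + 429)*134 = ((0*(-10) + 6) + 429)*134 = ((0 + 6) + 429)*134 = (6 + 429)*134 = 435*134 = 58290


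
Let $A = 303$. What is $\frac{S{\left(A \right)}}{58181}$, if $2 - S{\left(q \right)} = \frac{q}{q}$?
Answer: $\frac{1}{58181} \approx 1.7188 \cdot 10^{-5}$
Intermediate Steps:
$S{\left(q \right)} = 1$ ($S{\left(q \right)} = 2 - \frac{q}{q} = 2 - 1 = 1$)
$\frac{S{\left(A \right)}}{58181} = 1 \cdot \frac{1}{58181} = \frac{1}{58181}$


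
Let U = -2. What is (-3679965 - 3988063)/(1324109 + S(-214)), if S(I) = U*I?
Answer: -7668028/1324537 ≈ -5.7892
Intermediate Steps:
S(I) = -2*I
(-3679965 - 3988063)/(1324109 + S(-214)) = (-3679965 - 3988063)/(1324109 - 2*(-214)) = -7668028/(1324109 + 428) = -7668028/1324537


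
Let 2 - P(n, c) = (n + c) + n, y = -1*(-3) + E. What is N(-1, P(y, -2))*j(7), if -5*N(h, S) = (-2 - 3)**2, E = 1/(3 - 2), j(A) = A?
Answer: -35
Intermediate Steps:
E = 1 (E = 1/1 = 1)
y = 4 (y = -1*(-3) + 1 = 3 + 1 = 4)
P(n, c) = 2 - c - 2*n (P(n, c) = 2 - ((n + c) + n) = 2 - ((c + n) + n) = 2 - (c + 2*n) = 2 + (-c - 2*n) = 2 - c - 2*n)
N(h, S) = -5 (N(h, S) = -(-2 - 3)**2/5 = -1/5*(-5)**2 = -1/5*25 = -5)
N(-1, P(y, -2))*j(7) = -5*7 = -35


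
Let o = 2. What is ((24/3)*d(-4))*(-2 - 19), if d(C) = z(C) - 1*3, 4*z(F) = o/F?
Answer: 525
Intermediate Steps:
z(F) = 1/(2*F) (z(F) = (2/F)/4 = 1/(2*F))
d(C) = -3 + 1/(2*C) (d(C) = 1/(2*C) - 1*3 = 1/(2*C) - 3 = -3 + 1/(2*C))
((24/3)*d(-4))*(-2 - 19) = ((24/3)*(-3 + (½)/(-4)))*(-2 - 19) = ((24*(⅓))*(-3 + (½)*(-¼)))*(-21) = (8*(-3 - ⅛))*(-21) = (8*(-25/8))*(-21) = -25*(-21) = 525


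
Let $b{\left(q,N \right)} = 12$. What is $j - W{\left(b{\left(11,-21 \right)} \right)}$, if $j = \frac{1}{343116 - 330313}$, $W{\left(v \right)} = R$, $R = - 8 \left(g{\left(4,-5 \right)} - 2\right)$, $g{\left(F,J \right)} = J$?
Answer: $- \frac{716967}{12803} \approx -56.0$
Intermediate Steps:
$R = 56$ ($R = - 8 \left(-5 - 2\right) = \left(-8\right) \left(-7\right) = 56$)
$W{\left(v \right)} = 56$
$j = \frac{1}{12803} \approx 7.8107 \cdot 10^{-5}$
$j - W{\left(b{\left(11,-21 \right)} \right)} = \frac{1}{12803} - 56 = - \frac{716967}{12803}$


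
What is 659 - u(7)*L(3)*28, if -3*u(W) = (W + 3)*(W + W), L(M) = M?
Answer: 4579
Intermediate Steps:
u(W) = -2*W*(3 + W)/3 (u(W) = -(W + 3)*(W + W)/3 = -(3 + W)*2*W/3 = -2*W*(3 + W)/3)
659 - u(7)*L(3)*28 = 659 - -⅔*7*(3 + 7)*3*28 = 659 - -⅔*7*10*3*28 = 659 - (-140/3*3)*28 = 659 - (-140)*28 = 659 - 1*(-3920) = 659 + 3920 = 4579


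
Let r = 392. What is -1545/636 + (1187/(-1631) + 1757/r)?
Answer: 916381/691544 ≈ 1.3251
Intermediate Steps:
-1545/636 + (1187/(-1631) + 1757/r) = -1545/636 + (1187/(-1631) + 1757/392) = -1545*1/636 + (1187*(-1/1631) + 1757*(1/392)) = -515/212 + (-1187/1631 + 251/56) = -515/212 + 48987/13048 = 916381/691544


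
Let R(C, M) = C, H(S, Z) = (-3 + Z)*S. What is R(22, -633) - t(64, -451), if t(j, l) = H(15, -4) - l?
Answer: -324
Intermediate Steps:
H(S, Z) = S*(-3 + Z)
t(j, l) = -105 - l (t(j, l) = 15*(-3 - 4) - l = 15*(-7) - l = -105 - l)
R(22, -633) - t(64, -451) = 22 - (-105 - 1*(-451)) = 22 - (-105 + 451) = 22 - 1*346 = 22 - 346 = -324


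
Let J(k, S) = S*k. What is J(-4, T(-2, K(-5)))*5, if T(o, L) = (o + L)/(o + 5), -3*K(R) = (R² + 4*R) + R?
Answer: 40/3 ≈ 13.333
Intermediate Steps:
K(R) = -5*R/3 - R²/3 (K(R) = -((R² + 4*R) + R)/3 = -(R² + 5*R)/3 = -5*R/3 - R²/3)
T(o, L) = (L + o)/(5 + o)
J(-4, T(-2, K(-5)))*5 = (((-⅓*(-5)*(5 - 5) - 2)/(5 - 2))*(-4))*5 = (((-⅓*(-5)*0 - 2)/3)*(-4))*5 = (((0 - 2)/3)*(-4))*5 = (((⅓)*(-2))*(-4))*5 = -⅔*(-4)*5 = (8/3)*5 = 40/3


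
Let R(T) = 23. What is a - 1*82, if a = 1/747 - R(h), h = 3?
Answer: -78434/747 ≈ -105.00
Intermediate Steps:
a = -17180/747 (a = 1/747 - 1*23 = 1/747 - 23 = -17180/747 ≈ -22.999)
a - 1*82 = -17180/747 - 1*82 = -17180/747 - 82 = -78434/747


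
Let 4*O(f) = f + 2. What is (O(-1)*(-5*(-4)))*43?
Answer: 215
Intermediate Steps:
O(f) = ½ + f/4 (O(f) = (f + 2)/4 = (2 + f)/4 = ½ + f/4)
(O(-1)*(-5*(-4)))*43 = ((½ + (¼)*(-1))*(-5*(-4)))*43 = ((½ - ¼)*20)*43 = ((¼)*20)*43 = 5*43 = 215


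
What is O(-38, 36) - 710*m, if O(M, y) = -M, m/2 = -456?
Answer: 647558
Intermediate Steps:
m = -912 (m = 2*(-456) = -912)
O(-38, 36) - 710*m = -1*(-38) - 710*(-912) = 38 + 647520 = 647558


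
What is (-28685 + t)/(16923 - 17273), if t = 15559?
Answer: 6563/175 ≈ 37.503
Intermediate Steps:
(-28685 + t)/(16923 - 17273) = (-28685 + 15559)/(16923 - 17273) = -13126/(-350) = -13126*(-1/350) = 6563/175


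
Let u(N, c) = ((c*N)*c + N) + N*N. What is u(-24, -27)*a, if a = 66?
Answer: -1118304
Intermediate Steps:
u(N, c) = N + N² + N*c² (u(N, c) = ((N*c)*c + N) + N² = (N*c² + N) + N² = (N + N*c²) + N² = N + N² + N*c²)
u(-24, -27)*a = -24*(1 - 24 + (-27)²)*66 = -24*(1 - 24 + 729)*66 = -24*706*66 = -16944*66 = -1118304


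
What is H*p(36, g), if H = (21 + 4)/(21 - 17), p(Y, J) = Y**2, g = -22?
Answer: 8100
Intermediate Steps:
H = 25/4 ≈ 6.2500
H*p(36, g) = (25/4)*36**2 = (25/4)*1296 = 8100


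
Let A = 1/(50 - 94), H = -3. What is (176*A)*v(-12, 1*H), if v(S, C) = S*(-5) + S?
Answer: -192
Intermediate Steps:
A = -1/44 (A = 1/(-44) = -1/44 ≈ -0.022727)
v(S, C) = -4*S (v(S, C) = -5*S + S = -4*S)
(176*A)*v(-12, 1*H) = (176*(-1/44))*(-4*(-12)) = -4*48 = -192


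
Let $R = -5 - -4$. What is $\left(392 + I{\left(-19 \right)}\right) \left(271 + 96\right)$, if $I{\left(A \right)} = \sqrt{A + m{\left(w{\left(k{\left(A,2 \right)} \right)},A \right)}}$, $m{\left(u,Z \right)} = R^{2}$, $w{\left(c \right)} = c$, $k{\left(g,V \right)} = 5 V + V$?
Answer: $143864 + 1101 i \sqrt{2} \approx 1.4386 \cdot 10^{5} + 1557.0 i$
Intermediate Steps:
$k{\left(g,V \right)} = 6 V$
$R = -1$ ($R = -5 + 4 = -1$)
$m{\left(u,Z \right)} = 1$ ($m{\left(u,Z \right)} = \left(-1\right)^{2} = 1$)
$I{\left(A \right)} = \sqrt{1 + A}$ ($I{\left(A \right)} = \sqrt{A + 1} = \sqrt{1 + A}$)
$\left(392 + I{\left(-19 \right)}\right) \left(271 + 96\right) = \left(392 + \sqrt{1 - 19}\right) \left(271 + 96\right) = \left(392 + \sqrt{-18}\right) 367 = \left(392 + 3 i \sqrt{2}\right) 367 = 143864 + 1101 i \sqrt{2}$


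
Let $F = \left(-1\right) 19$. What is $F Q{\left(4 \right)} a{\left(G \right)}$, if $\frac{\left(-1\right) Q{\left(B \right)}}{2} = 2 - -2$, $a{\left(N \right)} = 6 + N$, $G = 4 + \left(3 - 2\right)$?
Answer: $1672$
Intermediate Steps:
$G = 5$ ($G = 4 + 1 = 5$)
$F = -19$
$Q{\left(B \right)} = -8$ ($Q{\left(B \right)} = - 2 \left(2 - -2\right) = - 2 \left(2 + 2\right) = \left(-2\right) 4 = -8$)
$F Q{\left(4 \right)} a{\left(G \right)} = \left(-19\right) \left(-8\right) \left(6 + 5\right) = 152 \cdot 11 = 1672$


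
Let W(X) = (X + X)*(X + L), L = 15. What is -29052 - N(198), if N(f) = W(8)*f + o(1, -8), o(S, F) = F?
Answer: -101908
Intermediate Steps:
W(X) = 2*X*(15 + X) (W(X) = (X + X)*(X + 15) = (2*X)*(15 + X) = 2*X*(15 + X))
N(f) = -8 + 368*f (N(f) = (2*8*(15 + 8))*f - 8 = (2*8*23)*f - 8 = 368*f - 8 = -8 + 368*f)
-29052 - N(198) = -29052 - (-8 + 368*198) = -29052 - (-8 + 72864) = -29052 - 1*72856 = -29052 - 72856 = -101908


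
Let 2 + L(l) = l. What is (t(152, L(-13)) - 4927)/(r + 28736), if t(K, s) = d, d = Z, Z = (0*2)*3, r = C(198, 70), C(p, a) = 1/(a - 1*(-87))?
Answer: -773539/4511553 ≈ -0.17146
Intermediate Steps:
C(p, a) = 1/(87 + a) (C(p, a) = 1/(a + 87) = 1/(87 + a))
r = 1/157 (r = 1/(87 + 70) = 1/157 ≈ 0.0063694)
L(l) = -2 + l
Z = 0 (Z = 0*3 = 0)
d = 0
t(K, s) = 0
(t(152, L(-13)) - 4927)/(r + 28736) = (0 - 4927)/(1/157 + 28736) = -4927/4511553/157 = -4927*157/4511553 = -773539/4511553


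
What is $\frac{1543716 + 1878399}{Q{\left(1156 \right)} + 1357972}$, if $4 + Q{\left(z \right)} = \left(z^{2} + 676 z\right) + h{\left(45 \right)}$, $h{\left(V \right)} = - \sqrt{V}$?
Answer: $\frac{2378890086480}{2416181515511} + \frac{2053269 \sqrt{5}}{2416181515511} \approx 0.98457$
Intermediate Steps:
$Q{\left(z \right)} = -4 + z^{2} - 3 \sqrt{5} + 676 z$ ($Q{\left(z \right)} = -4 - \left(\sqrt{45} - z^{2} - 676 z\right) = -4 - \left(- z^{2} - 676 z + 3 \sqrt{5}\right) = -4 + \left(z^{2} - 3 \sqrt{5} + 676 z\right) = -4 + z^{2} - 3 \sqrt{5} + 676 z$)
$\frac{1543716 + 1878399}{Q{\left(1156 \right)} + 1357972} = \frac{1543716 + 1878399}{\left(-4 + 1156^{2} - 3 \sqrt{5} + 676 \cdot 1156\right) + 1357972} = \frac{3422115}{\left(-4 + 1336336 - 3 \sqrt{5} + 781456\right) + 1357972} = \frac{3422115}{\left(2117788 - 3 \sqrt{5}\right) + 1357972} = \frac{3422115}{3475760 - 3 \sqrt{5}}$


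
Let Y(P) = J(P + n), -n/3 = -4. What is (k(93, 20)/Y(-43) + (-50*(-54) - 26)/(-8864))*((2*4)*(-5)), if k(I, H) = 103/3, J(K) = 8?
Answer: -265255/1662 ≈ -159.60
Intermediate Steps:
n = 12 (n = -3*(-4) = 12)
Y(P) = 8
k(I, H) = 103/3 (k(I, H) = 103*(1/3) = 103/3)
(k(93, 20)/Y(-43) + (-50*(-54) - 26)/(-8864))*((2*4)*(-5)) = ((103/3)/8 + (-50*(-54) - 26)/(-8864))*((2*4)*(-5)) = ((103/3)*(1/8) + (2700 - 26)*(-1/8864))*(8*(-5)) = (103/24 + 2674*(-1/8864))*(-40) = (103/24 - 1337/4432)*(-40) = (53051/13296)*(-40) = -265255/1662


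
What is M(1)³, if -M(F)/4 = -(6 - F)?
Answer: 8000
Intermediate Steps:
M(F) = 24 - 4*F (M(F) = -(-4)*(6 - F) = -4*(-6 + F) = 24 - 4*F)
M(1)³ = (24 - 4*1)³ = (24 - 4)³ = 20³ = 8000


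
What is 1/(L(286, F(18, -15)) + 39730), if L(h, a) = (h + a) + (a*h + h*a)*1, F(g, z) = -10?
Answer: 1/34286 ≈ 2.9166e-5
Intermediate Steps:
L(h, a) = a + h + 2*a*h (L(h, a) = (a + h) + (a*h + a*h)*1 = (a + h) + (2*a*h)*1 = (a + h) + 2*a*h = a + h + 2*a*h)
1/(L(286, F(18, -15)) + 39730) = 1/((-10 + 286 + 2*(-10)*286) + 39730) = 1/((-10 + 286 - 5720) + 39730) = 1/(-5444 + 39730) = 1/34286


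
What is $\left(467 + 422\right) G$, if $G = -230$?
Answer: $-204470$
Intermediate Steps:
$\left(467 + 422\right) G = \left(467 + 422\right) \left(-230\right) = 889 \left(-230\right) = -204470$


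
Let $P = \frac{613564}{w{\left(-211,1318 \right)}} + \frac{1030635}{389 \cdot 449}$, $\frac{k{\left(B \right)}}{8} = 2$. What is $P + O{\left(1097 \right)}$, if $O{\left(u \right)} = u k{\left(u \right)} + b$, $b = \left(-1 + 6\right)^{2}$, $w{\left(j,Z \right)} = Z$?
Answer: $\frac{2077402844990}{115101599} \approx 18048.0$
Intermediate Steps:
$k{\left(B \right)} = 16$ ($k{\left(B \right)} = 8 \cdot 2 = 16$)
$P = \frac{54262039367}{115101599}$ ($P = \frac{613564}{1318} + \frac{1030635}{389 \cdot 449} = 613564 \cdot \frac{1}{1318} + \frac{1030635}{174661} = \frac{306782}{659} + 1030635 \cdot \frac{1}{174661} = \frac{306782}{659} + \frac{1030635}{174661} = \frac{54262039367}{115101599} \approx 471.43$)
$b = 25$ ($b = 5^{2} = 25$)
$O{\left(u \right)} = 25 + 16 u$ ($O{\left(u \right)} = u 16 + 25 = 16 u + 25 = 25 + 16 u$)
$P + O{\left(1097 \right)} = \frac{54262039367}{115101599} + \left(25 + 16 \cdot 1097\right) = \frac{54262039367}{115101599} + \left(25 + 17552\right) = \frac{54262039367}{115101599} + 17577 = \frac{2077402844990}{115101599}$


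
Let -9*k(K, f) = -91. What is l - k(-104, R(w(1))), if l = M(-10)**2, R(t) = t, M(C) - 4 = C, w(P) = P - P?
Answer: 233/9 ≈ 25.889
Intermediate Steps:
w(P) = 0
M(C) = 4 + C
k(K, f) = 91/9 (k(K, f) = -1/9*(-91) = 91/9)
l = 36 (l = (4 - 10)**2 = (-6)**2 = 36)
l - k(-104, R(w(1))) = 36 - 1*91/9 = 36 - 91/9 = 233/9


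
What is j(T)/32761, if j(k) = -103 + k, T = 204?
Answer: 101/32761 ≈ 0.0030829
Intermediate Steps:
j(T)/32761 = (-103 + 204)/32761 = 101*(1/32761) = 101/32761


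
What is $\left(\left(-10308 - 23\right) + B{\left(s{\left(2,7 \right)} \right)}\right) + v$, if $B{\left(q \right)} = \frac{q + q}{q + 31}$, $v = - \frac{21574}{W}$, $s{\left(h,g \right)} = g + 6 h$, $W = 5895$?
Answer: $- \frac{304591694}{29475} \approx -10334.0$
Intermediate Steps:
$v = - \frac{21574}{5895} \approx -3.6597$
$B{\left(q \right)} = \frac{2 q}{31 + q}$
$\left(\left(-10308 - 23\right) + B{\left(s{\left(2,7 \right)} \right)}\right) + v = \left(\left(-10308 - 23\right) + \frac{2 \left(7 + 6 \cdot 2\right)}{31 + \left(7 + 6 \cdot 2\right)}\right) - \frac{21574}{5895} = \left(\left(-10308 - 23\right) + \frac{2 \left(7 + 12\right)}{31 + \left(7 + 12\right)}\right) - \frac{21574}{5895} = \left(-10331 + 2 \cdot 19 \frac{1}{31 + 19}\right) - \frac{21574}{5895} = \left(-10331 + 2 \cdot 19 \cdot \frac{1}{50}\right) - \frac{21574}{5895} = \left(-10331 + \frac{19}{25}\right) - \frac{21574}{5895} = - \frac{258256}{25} - \frac{21574}{5895} = - \frac{304591694}{29475}$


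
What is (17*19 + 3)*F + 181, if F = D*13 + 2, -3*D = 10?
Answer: -39881/3 ≈ -13294.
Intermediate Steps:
D = -10/3 (D = -1/3*10 = -10/3 ≈ -3.3333)
F = -124/3 (F = -10/3*13 + 2 = -130/3 + 2 = -124/3 ≈ -41.333)
(17*19 + 3)*F + 181 = (17*19 + 3)*(-124/3) + 181 = (323 + 3)*(-124/3) + 181 = 326*(-124/3) + 181 = -40424/3 + 181 = -39881/3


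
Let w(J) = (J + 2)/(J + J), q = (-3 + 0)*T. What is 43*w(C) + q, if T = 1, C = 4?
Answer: 117/4 ≈ 29.250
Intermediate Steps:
q = -3 (q = (-3 + 0)*1 = -3*1 = -3)
w(J) = (2 + J)/(2*J) (w(J) = (2 + J)/((2*J)) = (2 + J)*(1/(2*J)) = (2 + J)/(2*J))
43*w(C) + q = 43*((1/2)*(2 + 4)/4) - 3 = 43*((1/2)*(1/4)*6) - 3 = 43*(3/4) - 3 = 129/4 - 3 = 117/4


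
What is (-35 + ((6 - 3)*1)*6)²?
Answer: 289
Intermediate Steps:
(-35 + ((6 - 3)*1)*6)² = (-35 + (3*1)*6)² = (-35 + 3*6)² = (-35 + 18)² = (-17)² = 289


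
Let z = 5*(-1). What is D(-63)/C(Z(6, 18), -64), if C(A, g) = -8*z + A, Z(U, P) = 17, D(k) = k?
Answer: -21/19 ≈ -1.1053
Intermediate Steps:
z = -5
C(A, g) = 40 + A (C(A, g) = -8*(-5) + A = 40 + A)
D(-63)/C(Z(6, 18), -64) = -63/(40 + 17) = -63/57 = -63*1/57 = -21/19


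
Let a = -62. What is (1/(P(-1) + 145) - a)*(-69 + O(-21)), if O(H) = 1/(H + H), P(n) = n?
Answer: -25885171/6048 ≈ -4280.0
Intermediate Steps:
O(H) = 1/(2*H)
(1/(P(-1) + 145) - a)*(-69 + O(-21)) = (1/(-1 + 145) - 1*(-62))*(-69 + (1/2)/(-21)) = (1/144 + 62)*(-69 + (1/2)*(-1/21)) = (1/144 + 62)*(-69 - 1/42) = (8929/144)*(-2899/42) = -25885171/6048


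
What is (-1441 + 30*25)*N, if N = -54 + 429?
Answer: -259125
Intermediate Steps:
N = 375
(-1441 + 30*25)*N = (-1441 + 30*25)*375 = (-1441 + 750)*375 = -691*375 = -259125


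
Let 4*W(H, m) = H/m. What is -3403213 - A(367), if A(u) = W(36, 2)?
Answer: -6806435/2 ≈ -3.4032e+6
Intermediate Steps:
W(H, m) = H/(4*m) (W(H, m) = (H/m)/4 = H/(4*m))
A(u) = 9/2 (A(u) = (1/4)*36/2 = (1/4)*36*(1/2) = 9/2)
-3403213 - A(367) = -3403213 - 1*9/2 = -3403213 - 9/2 = -6806435/2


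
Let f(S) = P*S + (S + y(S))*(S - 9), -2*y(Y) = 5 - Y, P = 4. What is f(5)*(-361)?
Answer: 0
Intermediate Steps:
y(Y) = -5/2 + Y/2 (y(Y) = -(5 - Y)/2 = -5/2 + Y/2)
f(S) = 4*S + (-9 + S)*(-5/2 + 3*S/2) (f(S) = 4*S + (S + (-5/2 + S/2))*(S - 9) = 4*S + (-5/2 + 3*S/2)*(-9 + S) = 4*S + (-9 + S)*(-5/2 + 3*S/2))
f(5)*(-361) = (45/2 - 12*5 + (3/2)*5²)*(-361) = (45/2 - 60 + (3/2)*25)*(-361) = (45/2 - 60 + 75/2)*(-361) = 0*(-361) = 0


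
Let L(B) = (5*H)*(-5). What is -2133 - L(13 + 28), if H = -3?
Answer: -2208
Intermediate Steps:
L(B) = 75 (L(B) = (5*(-3))*(-5) = -15*(-5) = 75)
-2133 - L(13 + 28) = -2133 - 1*75 = -2133 - 75 = -2208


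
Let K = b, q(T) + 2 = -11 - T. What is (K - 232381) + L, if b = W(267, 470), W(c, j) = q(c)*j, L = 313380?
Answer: -50601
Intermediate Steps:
q(T) = -13 - T (q(T) = -2 + (-11 - T) = -13 - T)
W(c, j) = j*(-13 - c) (W(c, j) = (-13 - c)*j = j*(-13 - c))
b = -131600 (b = -1*470*(13 + 267) = -1*470*280 = -131600)
K = -131600
(K - 232381) + L = (-131600 - 232381) + 313380 = -363981 + 313380 = -50601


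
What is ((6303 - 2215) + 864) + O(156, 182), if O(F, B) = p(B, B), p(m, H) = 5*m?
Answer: 5862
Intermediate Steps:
O(F, B) = 5*B
((6303 - 2215) + 864) + O(156, 182) = ((6303 - 2215) + 864) + 5*182 = (4088 + 864) + 910 = 4952 + 910 = 5862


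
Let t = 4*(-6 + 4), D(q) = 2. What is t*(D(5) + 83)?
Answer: -680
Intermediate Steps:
t = -8 (t = 4*(-2) = -8)
t*(D(5) + 83) = -8*(2 + 83) = -8*85 = -680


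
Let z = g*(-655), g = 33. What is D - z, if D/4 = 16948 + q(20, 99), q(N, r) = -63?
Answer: 89155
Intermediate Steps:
z = -21615 (z = 33*(-655) = -21615)
D = 67540 (D = 4*(16948 - 63) = 4*16885 = 67540)
D - z = 67540 - 1*(-21615) = 67540 + 21615 = 89155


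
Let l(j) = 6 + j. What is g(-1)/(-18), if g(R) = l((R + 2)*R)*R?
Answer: 5/18 ≈ 0.27778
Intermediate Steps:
g(R) = R*(6 + R*(2 + R)) (g(R) = (6 + (R + 2)*R)*R = (6 + (2 + R)*R)*R = (6 + R*(2 + R))*R = R*(6 + R*(2 + R)))
g(-1)/(-18) = -(6 - (2 - 1))/(-18) = -(6 - 1*1)*(-1/18) = -(6 - 1)*(-1/18) = -1*5*(-1/18) = -5*(-1/18) = 5/18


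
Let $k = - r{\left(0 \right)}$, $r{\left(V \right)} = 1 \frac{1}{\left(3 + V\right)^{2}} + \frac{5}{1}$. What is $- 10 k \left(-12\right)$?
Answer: $- \frac{1840}{3} \approx -613.33$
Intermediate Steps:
$r{\left(V \right)} = 5 + \frac{1}{\left(3 + V\right)^{2}}$ ($r{\left(V \right)} = 1 \frac{1}{\left(3 + V\right)^{2}} + 5 \cdot 1 = \frac{1}{\left(3 + V\right)^{2}} + 5 = 5 + \frac{1}{\left(3 + V\right)^{2}}$)
$k = - \frac{46}{9}$ ($k = - (5 + \frac{1}{\left(3 + 0\right)^{2}}) = - (5 + \frac{1}{9}) = \left(-1\right) \frac{46}{9} = - \frac{46}{9} \approx -5.1111$)
$- 10 k \left(-12\right) = \left(-10\right) \left(- \frac{46}{9}\right) \left(-12\right) = \frac{460}{9} \left(-12\right) = - \frac{1840}{3}$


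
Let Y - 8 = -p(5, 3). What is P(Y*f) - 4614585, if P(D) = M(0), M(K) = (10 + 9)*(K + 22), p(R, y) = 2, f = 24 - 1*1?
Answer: -4614167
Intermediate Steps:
f = 23 (f = 24 - 1 = 23)
Y = 6 (Y = 8 - 1*2 = 8 - 2 = 6)
M(K) = 418 + 19*K (M(K) = 19*(22 + K) = 418 + 19*K)
P(D) = 418 (P(D) = 418 + 19*0 = 418 + 0 = 418)
P(Y*f) - 4614585 = 418 - 4614585 = -4614167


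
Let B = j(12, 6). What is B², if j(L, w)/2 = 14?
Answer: 784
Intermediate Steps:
j(L, w) = 28 (j(L, w) = 2*14 = 28)
B = 28
B² = 28² = 784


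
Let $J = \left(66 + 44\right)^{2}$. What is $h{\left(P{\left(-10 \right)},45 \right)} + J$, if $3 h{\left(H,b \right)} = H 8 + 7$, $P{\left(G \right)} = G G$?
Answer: $12369$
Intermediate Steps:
$P{\left(G \right)} = G^{2}$
$J = 12100$ ($J = 110^{2} = 12100$)
$h{\left(H,b \right)} = \frac{7}{3} + \frac{8 H}{3}$ ($h{\left(H,b \right)} = \frac{H 8 + 7}{3} = \frac{8 H + 7}{3} = \frac{7 + 8 H}{3} = \frac{7}{3} + \frac{8 H}{3}$)
$h{\left(P{\left(-10 \right)},45 \right)} + J = \left(\frac{7}{3} + \frac{8 \left(-10\right)^{2}}{3}\right) + 12100 = \left(\frac{7}{3} + \frac{8}{3} \cdot 100\right) + 12100 = \left(\frac{7}{3} + \frac{800}{3}\right) + 12100 = 269 + 12100 = 12369$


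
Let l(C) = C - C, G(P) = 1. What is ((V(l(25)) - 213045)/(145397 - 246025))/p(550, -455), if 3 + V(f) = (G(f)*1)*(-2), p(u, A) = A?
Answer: -21305/4578574 ≈ -0.0046532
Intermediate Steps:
l(C) = 0
V(f) = -5 (V(f) = -3 + (1*1)*(-2) = -3 + 1*(-2) = -3 - 2 = -5)
((V(l(25)) - 213045)/(145397 - 246025))/p(550, -455) = ((-5 - 213045)/(145397 - 246025))/(-455) = -213050/(-100628)*(-1/455) = -213050*(-1/100628)*(-1/455) = (106525/50314)*(-1/455) = -21305/4578574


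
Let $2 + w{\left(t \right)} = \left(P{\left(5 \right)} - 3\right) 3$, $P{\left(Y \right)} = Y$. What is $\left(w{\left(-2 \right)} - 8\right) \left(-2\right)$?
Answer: $8$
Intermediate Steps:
$w{\left(t \right)} = 4$ ($w{\left(t \right)} = -2 + \left(5 - 3\right) 3 = -2 + 2 \cdot 3 = -2 + 6 = 4$)
$\left(w{\left(-2 \right)} - 8\right) \left(-2\right) = \left(4 - 8\right) \left(-2\right) = \left(-4\right) \left(-2\right) = 8$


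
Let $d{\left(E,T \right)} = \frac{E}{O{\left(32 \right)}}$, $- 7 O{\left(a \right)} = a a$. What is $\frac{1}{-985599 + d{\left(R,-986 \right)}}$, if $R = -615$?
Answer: $- \frac{1024}{1009249071} \approx -1.0146 \cdot 10^{-6}$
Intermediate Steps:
$O{\left(a \right)} = - \frac{a^{2}}{7}$ ($O{\left(a \right)} = - \frac{a a}{7} = - \frac{a^{2}}{7}$)
$d{\left(E,T \right)} = - \frac{7 E}{1024}$ ($d{\left(E,T \right)} = \frac{E}{\left(- \frac{1}{7}\right) 32^{2}} = \frac{E}{\left(- \frac{1}{7}\right) 1024} = \frac{E}{- \frac{1024}{7}} = E \left(- \frac{7}{1024}\right) = - \frac{7 E}{1024}$)
$\frac{1}{-985599 + d{\left(R,-986 \right)}} = \frac{1}{-985599 - - \frac{4305}{1024}} = \frac{1}{-985599 + \frac{4305}{1024}} = \frac{1}{- \frac{1009249071}{1024}} = - \frac{1024}{1009249071}$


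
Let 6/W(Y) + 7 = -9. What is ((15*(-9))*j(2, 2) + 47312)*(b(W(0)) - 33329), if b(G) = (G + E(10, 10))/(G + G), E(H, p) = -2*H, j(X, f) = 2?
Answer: -4699754531/3 ≈ -1.5666e+9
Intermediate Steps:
W(Y) = -3/8 (W(Y) = 6/(-7 - 9) = 6/(-16) = 6*(-1/16) = -3/8)
b(G) = (-20 + G)/(2*G) (b(G) = (G - 2*10)/(G + G) = (G - 20)/((2*G)) = (-20 + G)*(1/(2*G)) = (-20 + G)/(2*G))
((15*(-9))*j(2, 2) + 47312)*(b(W(0)) - 33329) = ((15*(-9))*2 + 47312)*((-20 - 3/8)/(2*(-3/8)) - 33329) = (-135*2 + 47312)*((½)*(-8/3)*(-163/8) - 33329) = (-270 + 47312)*(163/6 - 33329) = 47042*(-199811/6) = -4699754531/3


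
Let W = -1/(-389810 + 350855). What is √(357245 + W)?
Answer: 16*√43217190570/5565 ≈ 597.70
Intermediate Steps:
W = 1/38955 (W = -1/(-38955) = -1*(-1/38955) = 1/38955 ≈ 2.5671e-5)
√(357245 + W) = √(357245 + 1/38955) = √(13916478976/38955) = 16*√43217190570/5565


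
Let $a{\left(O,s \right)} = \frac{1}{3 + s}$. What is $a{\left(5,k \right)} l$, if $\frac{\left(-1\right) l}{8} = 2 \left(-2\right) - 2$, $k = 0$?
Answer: $16$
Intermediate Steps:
$l = 48$ ($l = - 8 \left(2 \left(-2\right) - 2\right) = - 8 \left(-4 - 2\right) = \left(-8\right) \left(-6\right) = 48$)
$a{\left(5,k \right)} l = \frac{1}{3 + 0} \cdot 48 = \frac{1}{3} \cdot 48 = 16$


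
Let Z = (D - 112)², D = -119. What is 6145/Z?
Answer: 6145/53361 ≈ 0.11516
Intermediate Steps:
Z = 53361 (Z = (-119 - 112)² = (-231)² = 53361)
6145/Z = 6145/53361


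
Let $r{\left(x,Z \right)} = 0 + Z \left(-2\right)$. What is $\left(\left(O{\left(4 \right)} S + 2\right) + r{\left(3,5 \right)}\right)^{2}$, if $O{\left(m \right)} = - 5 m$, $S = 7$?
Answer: $21904$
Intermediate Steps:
$r{\left(x,Z \right)} = - 2 Z$ ($r{\left(x,Z \right)} = 0 - 2 Z = - 2 Z$)
$\left(\left(O{\left(4 \right)} S + 2\right) + r{\left(3,5 \right)}\right)^{2} = \left(\left(\left(-5\right) 4 \cdot 7 + 2\right) - 10\right)^{2} = \left(\left(\left(-20\right) 7 + 2\right) - 10\right)^{2} = \left(\left(-140 + 2\right) - 10\right)^{2} = \left(-138 - 10\right)^{2} = \left(-148\right)^{2} = 21904$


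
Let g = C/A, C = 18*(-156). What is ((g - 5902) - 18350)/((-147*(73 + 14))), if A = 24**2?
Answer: 64685/34104 ≈ 1.8967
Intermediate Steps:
A = 576
C = -2808
g = -39/8 (g = -2808/576 = -2808*1/576 = -39/8 ≈ -4.8750)
((g - 5902) - 18350)/((-147*(73 + 14))) = ((-39/8 - 5902) - 18350)/((-147*(73 + 14))) = (-47255/8 - 18350)/((-147*87)) = -194055/8/(-12789) = -194055/8*(-1/12789) = 64685/34104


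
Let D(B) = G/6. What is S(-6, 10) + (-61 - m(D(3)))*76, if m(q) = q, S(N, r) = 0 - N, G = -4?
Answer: -13738/3 ≈ -4579.3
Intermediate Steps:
S(N, r) = -N
D(B) = -⅔ (D(B) = -4/6 = -4*⅙ = -⅔)
S(-6, 10) + (-61 - m(D(3)))*76 = -1*(-6) + (-61 - 1*(-⅔))*76 = 6 + (-61 + ⅔)*76 = 6 - 181/3*76 = 6 - 13756/3 = -13738/3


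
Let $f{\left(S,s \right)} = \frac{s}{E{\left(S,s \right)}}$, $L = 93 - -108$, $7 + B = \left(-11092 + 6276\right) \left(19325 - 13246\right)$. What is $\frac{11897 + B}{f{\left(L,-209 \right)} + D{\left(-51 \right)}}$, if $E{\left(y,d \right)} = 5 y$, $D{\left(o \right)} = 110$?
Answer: $- \frac{29410896870}{110341} \approx -2.6655 \cdot 10^{5}$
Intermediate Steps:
$B = -29276471$ ($B = -7 + \left(-11092 + 6276\right) \left(19325 - 13246\right) = -7 - 29276464 = -29276471$)
$L = 201$ ($L = 93 + 108 = 201$)
$f{\left(S,s \right)} = \frac{s}{5 S}$
$\frac{11897 + B}{f{\left(L,-209 \right)} + D{\left(-51 \right)}} = \frac{11897 - 29276471}{\frac{1}{5} \left(-209\right) \frac{1}{201} + 110} = - \frac{29264574}{\frac{1}{5} \left(-209\right) \frac{1}{201} + 110} = - \frac{29264574}{- \frac{209}{1005} + 110} = - \frac{29264574}{\frac{110341}{1005}} = \left(-29264574\right) \frac{1005}{110341} = - \frac{29410896870}{110341}$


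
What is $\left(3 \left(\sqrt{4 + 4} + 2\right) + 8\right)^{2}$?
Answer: $268 + 168 \sqrt{2} \approx 505.59$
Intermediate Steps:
$\left(3 \left(\sqrt{4 + 4} + 2\right) + 8\right)^{2} = \left(3 \left(\sqrt{8} + 2\right) + 8\right)^{2} = \left(3 \left(2 \sqrt{2} + 2\right) + 8\right)^{2} = \left(3 \left(2 + 2 \sqrt{2}\right) + 8\right)^{2} = \left(\left(6 + 6 \sqrt{2}\right) + 8\right)^{2} = \left(14 + 6 \sqrt{2}\right)^{2}$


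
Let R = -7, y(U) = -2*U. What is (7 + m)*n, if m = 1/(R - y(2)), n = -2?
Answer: -40/3 ≈ -13.333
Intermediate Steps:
m = -⅓ (m = 1/(-7 - (-2)*2) = 1/(-7 - 1*(-4)) = 1/(-7 + 4) = 1/(-3) = -⅓ ≈ -0.33333)
(7 + m)*n = (7 - ⅓)*(-2) = (20/3)*(-2) = -40/3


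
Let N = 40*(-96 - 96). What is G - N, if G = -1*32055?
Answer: -24375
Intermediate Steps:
N = -7680 (N = 40*(-192) = -7680)
G = -32055
G - N = -32055 - 1*(-7680) = -32055 + 7680 = -24375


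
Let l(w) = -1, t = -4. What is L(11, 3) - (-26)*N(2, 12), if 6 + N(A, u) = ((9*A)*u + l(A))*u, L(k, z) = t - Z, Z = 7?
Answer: 66913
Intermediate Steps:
L(k, z) = -11 (L(k, z) = -4 - 1*7 = -4 - 7 = -11)
N(A, u) = -6 + u*(-1 + 9*A*u) (N(A, u) = -6 + ((9*A)*u - 1)*u = -6 + (9*A*u - 1)*u = -6 + (-1 + 9*A*u)*u = -6 + u*(-1 + 9*A*u))
L(11, 3) - (-26)*N(2, 12) = -11 - (-26)*(-6 - 1*12 + 9*2*12²) = -11 - (-26)*(-6 - 12 + 9*2*144) = -11 - (-26)*(-6 - 12 + 2592) = -11 - (-26)*2574 = -11 - 26*(-2574) = -11 + 66924 = 66913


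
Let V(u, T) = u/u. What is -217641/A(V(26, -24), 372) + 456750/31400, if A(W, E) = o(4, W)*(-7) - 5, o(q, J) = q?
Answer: 45660001/6908 ≈ 6609.7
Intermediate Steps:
V(u, T) = 1
A(W, E) = -33 (A(W, E) = 4*(-7) - 5 = -28 - 5 = -33)
-217641/A(V(26, -24), 372) + 456750/31400 = -217641/(-33) + 456750/31400 = -217641*(-1/33) + 456750*(1/31400) = 72547/11 + 9135/628 = 45660001/6908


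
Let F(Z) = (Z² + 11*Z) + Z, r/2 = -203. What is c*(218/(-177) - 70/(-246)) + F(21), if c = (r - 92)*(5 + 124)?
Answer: 148854789/2419 ≈ 61536.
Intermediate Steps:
r = -406 (r = 2*(-203) = -406)
F(Z) = Z² + 12*Z
c = -64242 (c = (-406 - 92)*(5 + 124) = -498*129 = -64242)
c*(218/(-177) - 70/(-246)) + F(21) = -64242*(218/(-177) - 70/(-246)) + 21*(12 + 21) = -64242*(218*(-1/177) - 70*(-1/246)) + 21*33 = -64242*(-218/177 + 35/123) + 693 = -64242*(-2291/2419) + 693 = 147178422/2419 + 693 = 148854789/2419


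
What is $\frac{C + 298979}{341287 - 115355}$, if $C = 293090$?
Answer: $\frac{592069}{225932} \approx 2.6206$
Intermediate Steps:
$\frac{C + 298979}{341287 - 115355} = \frac{293090 + 298979}{341287 - 115355} = \frac{592069}{341287 - 115355} = \frac{592069}{225932}$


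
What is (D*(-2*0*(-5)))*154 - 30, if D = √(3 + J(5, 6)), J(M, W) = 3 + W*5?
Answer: -30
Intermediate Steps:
J(M, W) = 3 + 5*W
D = 6 (D = √(3 + (3 + 5*6)) = √(3 + (3 + 30)) = √(3 + 33) = √36 = 6)
(D*(-2*0*(-5)))*154 - 30 = (6*(-2*0*(-5)))*154 - 30 = (6*(0*(-5)))*154 - 30 = (6*0)*154 - 30 = 0*154 - 30 = 0 - 30 = -30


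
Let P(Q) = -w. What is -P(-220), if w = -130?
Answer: -130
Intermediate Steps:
P(Q) = 130 (P(Q) = -1*(-130) = 130)
-P(-220) = -1*130 = -130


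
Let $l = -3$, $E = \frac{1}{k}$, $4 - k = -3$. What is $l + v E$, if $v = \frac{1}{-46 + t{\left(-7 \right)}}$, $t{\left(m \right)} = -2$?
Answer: $- \frac{1009}{336} \approx -3.003$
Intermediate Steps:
$k = 7$ ($k = 4 - -3 = 4 + 3 = 7$)
$E = \frac{1}{7} \approx 0.14286$
$v = - \frac{1}{48}$ ($v = \frac{1}{-46 - 2} = \frac{1}{-48} = - \frac{1}{48} \approx -0.020833$)
$l + v E = -3 - \frac{1}{336} = - \frac{1009}{336}$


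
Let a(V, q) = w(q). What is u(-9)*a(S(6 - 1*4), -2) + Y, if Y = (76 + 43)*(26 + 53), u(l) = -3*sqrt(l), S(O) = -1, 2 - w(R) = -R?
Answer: 9401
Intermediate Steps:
w(R) = 2 + R (w(R) = 2 - (-1)*R = 2 + R)
a(V, q) = 2 + q
Y = 9401 (Y = 119*79 = 9401)
u(-9)*a(S(6 - 1*4), -2) + Y = (-9*I)*(2 - 2) + 9401 = -9*I*0 + 9401 = 0 + 9401 = 9401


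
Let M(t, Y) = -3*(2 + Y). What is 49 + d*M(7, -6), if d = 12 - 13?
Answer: 37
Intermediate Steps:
d = -1
M(t, Y) = -6 - 3*Y
49 + d*M(7, -6) = 49 - (-6 - 3*(-6)) = 49 - (-6 + 18) = 49 - 1*12 = 49 - 12 = 37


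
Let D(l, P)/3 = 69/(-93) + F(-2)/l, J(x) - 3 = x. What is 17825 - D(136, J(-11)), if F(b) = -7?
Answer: 75160235/4216 ≈ 17827.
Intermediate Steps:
J(x) = 3 + x
D(l, P) = -69/31 - 21/l (D(l, P) = 3*(69/(-93) - 7/l) = 3*(69*(-1/93) - 7/l) = 3*(-23/31 - 7/l) = -69/31 - 21/l)
17825 - D(136, J(-11)) = 17825 - (-69/31 - 21/136) = 17825 - 1*(-10035/4216) = 17825 + 10035/4216 = 75160235/4216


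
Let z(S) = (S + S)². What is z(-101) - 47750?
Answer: -6946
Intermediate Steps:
z(S) = 4*S² (z(S) = (2*S)² = 4*S²)
z(-101) - 47750 = 4*(-101)² - 47750 = 4*10201 - 47750 = 40804 - 47750 = -6946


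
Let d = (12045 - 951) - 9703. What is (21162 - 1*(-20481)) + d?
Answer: 43034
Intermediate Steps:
d = 1391 (d = 11094 - 9703 = 1391)
(21162 - 1*(-20481)) + d = (21162 - 1*(-20481)) + 1391 = (21162 + 20481) + 1391 = 41643 + 1391 = 43034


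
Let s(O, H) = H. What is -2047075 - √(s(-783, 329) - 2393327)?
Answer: -2047075 - I*√2392998 ≈ -2.0471e+6 - 1546.9*I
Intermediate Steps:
-2047075 - √(s(-783, 329) - 2393327) = -2047075 - √(329 - 2393327) = -2047075 - √(-2392998) = -2047075 - I*√2392998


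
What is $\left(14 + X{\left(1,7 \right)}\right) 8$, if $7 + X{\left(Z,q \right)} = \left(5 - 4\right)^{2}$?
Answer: $64$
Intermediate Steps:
$X{\left(Z,q \right)} = -6$ ($X{\left(Z,q \right)} = -7 + \left(5 - 4\right)^{2} = -7 + 1^{2} = -7 + 1 = -6$)
$\left(14 + X{\left(1,7 \right)}\right) 8 = \left(14 - 6\right) 8 = 8 \cdot 8 = 64$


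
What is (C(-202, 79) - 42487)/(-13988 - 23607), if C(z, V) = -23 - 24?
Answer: 42534/37595 ≈ 1.1314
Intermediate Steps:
C(z, V) = -47
(C(-202, 79) - 42487)/(-13988 - 23607) = (-47 - 42487)/(-13988 - 23607) = -42534/(-37595) = -42534*(-1/37595) = 42534/37595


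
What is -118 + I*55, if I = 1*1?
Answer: -63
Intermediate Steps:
I = 1
-118 + I*55 = -118 + 1*55 = -118 + 55 = -63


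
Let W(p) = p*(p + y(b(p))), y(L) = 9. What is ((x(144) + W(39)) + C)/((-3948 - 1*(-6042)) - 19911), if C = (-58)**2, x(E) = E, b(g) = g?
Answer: -5380/17817 ≈ -0.30196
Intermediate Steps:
W(p) = p*(9 + p) (W(p) = p*(p + 9) = p*(9 + p))
C = 3364
((x(144) + W(39)) + C)/((-3948 - 1*(-6042)) - 19911) = ((144 + 39*(9 + 39)) + 3364)/((-3948 - 1*(-6042)) - 19911) = ((144 + 39*48) + 3364)/((-3948 + 6042) - 19911) = ((144 + 1872) + 3364)/(2094 - 19911) = (2016 + 3364)/(-17817) = 5380*(-1/17817) = -5380/17817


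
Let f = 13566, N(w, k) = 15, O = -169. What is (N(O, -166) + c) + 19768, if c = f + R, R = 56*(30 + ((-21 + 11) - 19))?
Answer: 33405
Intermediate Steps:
R = 56 (R = 56*(30 + (-10 - 19)) = 56*(30 - 29) = 56*1 = 56)
c = 13622 (c = 13566 + 56 = 13622)
(N(O, -166) + c) + 19768 = (15 + 13622) + 19768 = 13637 + 19768 = 33405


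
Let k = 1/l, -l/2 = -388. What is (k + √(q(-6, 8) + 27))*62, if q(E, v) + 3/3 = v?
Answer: 31/388 + 62*√34 ≈ 361.60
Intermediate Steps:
l = 776 (l = -2*(-388) = 776)
q(E, v) = -1 + v
k = 1/776 ≈ 0.0012887
(k + √(q(-6, 8) + 27))*62 = (1/776 + √((-1 + 8) + 27))*62 = (1/776 + √(7 + 27))*62 = (1/776 + √34)*62 = 31/388 + 62*√34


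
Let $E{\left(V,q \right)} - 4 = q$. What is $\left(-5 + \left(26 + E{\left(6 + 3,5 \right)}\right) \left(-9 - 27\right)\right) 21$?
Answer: $-26565$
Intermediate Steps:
$E{\left(V,q \right)} = 4 + q$
$\left(-5 + \left(26 + E{\left(6 + 3,5 \right)}\right) \left(-9 - 27\right)\right) 21 = \left(-5 + \left(26 + \left(4 + 5\right)\right) \left(-9 - 27\right)\right) 21 = \left(-5 + \left(26 + 9\right) \left(-36\right)\right) 21 = \left(-5 + 35 \left(-36\right)\right) 21 = \left(-5 - 1260\right) 21 = \left(-1265\right) 21 = -26565$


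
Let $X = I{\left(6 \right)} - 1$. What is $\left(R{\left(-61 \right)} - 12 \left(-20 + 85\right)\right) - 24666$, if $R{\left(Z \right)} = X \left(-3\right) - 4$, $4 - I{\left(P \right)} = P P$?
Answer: $-25351$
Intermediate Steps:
$I{\left(P \right)} = 4 - P^{2}$ ($I{\left(P \right)} = 4 - P P = 4 - P^{2}$)
$X = -33$ ($X = \left(4 - 6^{2}\right) - 1 = \left(4 - 36\right) - 1 = -32 - 1 = -33$)
$R{\left(Z \right)} = 95$ ($R{\left(Z \right)} = \left(-33\right) \left(-3\right) - 4 = 99 - 4 = 95$)
$\left(R{\left(-61 \right)} - 12 \left(-20 + 85\right)\right) - 24666 = \left(95 - 12 \left(-20 + 85\right)\right) - 24666 = \left(95 - 780\right) - 24666 = -685 - 24666 = -25351$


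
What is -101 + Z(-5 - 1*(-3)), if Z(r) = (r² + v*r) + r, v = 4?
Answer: -107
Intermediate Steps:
Z(r) = r² + 5*r (Z(r) = (r² + 4*r) + r = r² + 5*r)
-101 + Z(-5 - 1*(-3)) = -101 + (-5 - 1*(-3))*(5 + (-5 - 1*(-3))) = -101 + (-5 + 3)*(5 + (-5 + 3)) = -101 - 2*(5 - 2) = -101 - 2*3 = -101 - 6 = -107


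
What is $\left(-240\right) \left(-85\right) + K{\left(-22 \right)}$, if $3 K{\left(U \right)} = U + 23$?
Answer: $\frac{61201}{3} \approx 20400.0$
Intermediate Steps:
$K{\left(U \right)} = \frac{23}{3} + \frac{U}{3}$ ($K{\left(U \right)} = \frac{U + 23}{3} = \frac{23 + U}{3} = \frac{23}{3} + \frac{U}{3}$)
$\left(-240\right) \left(-85\right) + K{\left(-22 \right)} = \left(-240\right) \left(-85\right) + \left(\frac{23}{3} + \frac{1}{3} \left(-22\right)\right) = 20400 + \left(\frac{23}{3} - \frac{22}{3}\right) = 20400 + \frac{1}{3} = \frac{61201}{3}$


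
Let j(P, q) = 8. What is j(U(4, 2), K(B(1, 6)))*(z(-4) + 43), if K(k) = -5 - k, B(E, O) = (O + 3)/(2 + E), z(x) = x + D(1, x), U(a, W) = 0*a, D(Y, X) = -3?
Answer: 288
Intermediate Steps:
U(a, W) = 0
z(x) = -3 + x (z(x) = x - 3 = -3 + x)
B(E, O) = (3 + O)/(2 + E)
j(U(4, 2), K(B(1, 6)))*(z(-4) + 43) = 8*((-3 - 4) + 43) = 8*(-7 + 43) = 8*36 = 288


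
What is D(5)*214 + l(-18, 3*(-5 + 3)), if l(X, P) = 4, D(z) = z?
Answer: 1074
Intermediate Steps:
D(5)*214 + l(-18, 3*(-5 + 3)) = 5*214 + 4 = 1070 + 4 = 1074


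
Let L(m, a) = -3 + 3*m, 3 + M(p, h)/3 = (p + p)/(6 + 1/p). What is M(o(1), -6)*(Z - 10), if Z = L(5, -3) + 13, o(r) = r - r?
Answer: -135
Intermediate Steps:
o(r) = 0
M(p, h) = -9 + 6*p/(6 + 1/p) (M(p, h) = -9 + 3*((p + p)/(6 + 1/p)) = -9 + 3*((2*p)/(6 + 1/p)) = -9 + 3*(2*p/(6 + 1/p)) = -9 + 6*p/(6 + 1/p))
Z = 25 (Z = (-3 + 3*5) + 13 = (-3 + 15) + 13 = 12 + 13 = 25)
M(o(1), -6)*(Z - 10) = (3*(-3 - 18*0 + 2*0**2)/(1 + 6*0))*(25 - 10) = (3*(-3 + 0 + 2*0)/(1 + 0))*15 = (3*(-3 + 0 + 0)/1)*15 = (3*1*(-3))*15 = -9*15 = -135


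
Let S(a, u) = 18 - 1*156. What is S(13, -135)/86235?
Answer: -46/28745 ≈ -0.0016003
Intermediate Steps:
S(a, u) = -138 (S(a, u) = 18 - 156 = -138)
S(13, -135)/86235 = -138/86235 = -138*1/86235 = -46/28745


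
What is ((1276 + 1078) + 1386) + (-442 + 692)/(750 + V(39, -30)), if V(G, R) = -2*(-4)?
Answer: 1417585/379 ≈ 3740.3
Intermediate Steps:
V(G, R) = 8
((1276 + 1078) + 1386) + (-442 + 692)/(750 + V(39, -30)) = ((1276 + 1078) + 1386) + (-442 + 692)/(750 + 8) = (2354 + 1386) + 250/758 = 3740 + 250*(1/758) = 3740 + 125/379 = 1417585/379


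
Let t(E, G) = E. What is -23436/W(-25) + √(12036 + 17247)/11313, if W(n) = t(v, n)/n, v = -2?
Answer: -292950 + √29283/11313 ≈ -2.9295e+5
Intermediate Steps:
W(n) = -2/n
-23436/W(-25) + √(12036 + 17247)/11313 = -23436/((-2/(-25))) + √(12036 + 17247)/11313 = -23436/((-2*(-1/25))) + √29283*(1/11313) = -23436/2/25 + √29283/11313 = -23436*25/2 + √29283/11313 = -292950 + √29283/11313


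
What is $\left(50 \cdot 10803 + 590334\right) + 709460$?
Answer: $1839944$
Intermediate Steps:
$\left(50 \cdot 10803 + 590334\right) + 709460 = \left(540150 + 590334\right) + 709460 = 1130484 + 709460 = 1839944$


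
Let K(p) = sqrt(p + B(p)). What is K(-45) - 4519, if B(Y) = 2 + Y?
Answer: -4519 + 2*I*sqrt(22) ≈ -4519.0 + 9.3808*I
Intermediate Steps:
K(p) = sqrt(2 + 2*p) (K(p) = sqrt(p + (2 + p)) = sqrt(2 + 2*p))
K(-45) - 4519 = sqrt(2 + 2*(-45)) - 4519 = sqrt(2 - 90) - 4519 = sqrt(-88) - 4519 = 2*I*sqrt(22) - 4519 = -4519 + 2*I*sqrt(22)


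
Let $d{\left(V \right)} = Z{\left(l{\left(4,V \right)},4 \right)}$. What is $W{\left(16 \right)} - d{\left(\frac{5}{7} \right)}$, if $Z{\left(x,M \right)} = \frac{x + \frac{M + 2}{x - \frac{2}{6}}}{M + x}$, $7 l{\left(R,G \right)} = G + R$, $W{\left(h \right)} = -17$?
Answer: $- \frac{119759}{5725} \approx -20.919$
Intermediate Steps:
$l{\left(R,G \right)} = \frac{G}{7} + \frac{R}{7}$ ($l{\left(R,G \right)} = \frac{G + R}{7} = \frac{G}{7} + \frac{R}{7}$)
$Z{\left(x,M \right)} = \frac{x + \frac{2 + M}{- \frac{1}{3} + x}}{M + x}$ ($Z{\left(x,M \right)} = \frac{x + \frac{2 + M}{x - \frac{1}{3}}}{M + x} = \frac{x + \frac{2 + M}{- \frac{1}{3} + x}}{M + x}$)
$d{\left(V \right)} = \frac{\frac{122}{7} + 3 \left(\frac{4}{7} + \frac{V}{7}\right)^{2} - \frac{V}{7}}{\frac{16}{7} + 3 \left(\frac{4}{7} + \frac{V}{7}\right)^{2} + \frac{11 V}{7}}$ ($d{\left(V \right)} = \frac{6 - \left(\frac{V}{7} + \frac{1}{7} \cdot 4\right) + 3 \cdot 4 + 3 \left(\frac{V}{7} + \frac{1}{7} \cdot 4\right)^{2}}{\left(-1\right) 4 - \left(\frac{V}{7} + \frac{1}{7} \cdot 4\right) + 3 \left(\frac{V}{7} + \frac{1}{7} \cdot 4\right)^{2} + 3 \cdot 4 \left(\frac{V}{7} + \frac{1}{7} \cdot 4\right)} = \frac{6 - \left(\frac{V}{7} + \frac{4}{7}\right) + 12 + 3 \left(\frac{V}{7} + \frac{4}{7}\right)^{2}}{-4 - \left(\frac{V}{7} + \frac{4}{7}\right) + 3 \left(\frac{V}{7} + \frac{4}{7}\right)^{2} + 3 \cdot 4 \left(\frac{V}{7} + \frac{4}{7}\right)} = \frac{6 - \left(\frac{4}{7} + \frac{V}{7}\right) + 12 + 3 \left(\frac{4}{7} + \frac{V}{7}\right)^{2}}{-4 - \left(\frac{4}{7} + \frac{V}{7}\right) + 3 \left(\frac{4}{7} + \frac{V}{7}\right)^{2} + 3 \cdot 4 \left(\frac{4}{7} + \frac{V}{7}\right)} = \frac{6 - \left(\frac{4}{7} + \frac{V}{7}\right) + 12 + 3 \left(\frac{4}{7} + \frac{V}{7}\right)^{2}}{-4 - \left(\frac{4}{7} + \frac{V}{7}\right) + 3 \left(\frac{4}{7} + \frac{V}{7}\right)^{2} + \left(\frac{48}{7} + \frac{12 V}{7}\right)} = \frac{\frac{122}{7} + 3 \left(\frac{4}{7} + \frac{V}{7}\right)^{2} - \frac{V}{7}}{\frac{16}{7} + 3 \left(\frac{4}{7} + \frac{V}{7}\right)^{2} + \frac{11 V}{7}}$)
$W{\left(16 \right)} - d{\left(\frac{5}{7} \right)} = -17 - \frac{902 + 3 \left(\frac{5}{7}\right)^{2} + 17 \cdot \frac{5}{7}}{160 + 3 \left(\frac{5}{7}\right)^{2} + 101 \cdot \frac{5}{7}} = -17 - \frac{902 + 3 \cdot \frac{25}{49} + \frac{85}{7}}{160 + 3 \cdot \frac{25}{49} + \frac{505}{7}} = -17 - \frac{902 + \frac{75}{49} + \frac{85}{7}}{160 + \frac{75}{49} + \frac{505}{7}} = -17 - \frac{1}{\frac{11450}{49}} \cdot \frac{44868}{49} = -17 - \frac{49}{11450} \cdot \frac{44868}{49} = -17 - \frac{22434}{5725} = - \frac{119759}{5725}$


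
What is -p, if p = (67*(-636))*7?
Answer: 298284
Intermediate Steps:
p = -298284 (p = -42612*7 = -298284)
-p = -1*(-298284) = 298284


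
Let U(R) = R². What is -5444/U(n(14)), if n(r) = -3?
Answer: -5444/9 ≈ -604.89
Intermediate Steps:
-5444/U(n(14)) = -5444/((-3)²) = -5444/9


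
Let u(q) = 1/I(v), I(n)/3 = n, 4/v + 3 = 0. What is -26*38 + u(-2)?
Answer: -3953/4 ≈ -988.25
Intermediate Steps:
v = -4/3 (v = 4/(-3 + 0) = 4/(-3) = 4*(-⅓) = -4/3 ≈ -1.3333)
I(n) = 3*n
u(q) = -¼ (u(q) = 1/(3*(-4/3)) = 1/(-4) = -¼)
-26*38 + u(-2) = -26*38 - ¼ = -988 - ¼ = -3953/4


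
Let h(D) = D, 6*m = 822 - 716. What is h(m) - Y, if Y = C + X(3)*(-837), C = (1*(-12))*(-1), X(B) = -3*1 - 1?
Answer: -10027/3 ≈ -3342.3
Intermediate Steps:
X(B) = -4 (X(B) = -3 - 1 = -4)
C = 12 (C = -12*(-1) = 12)
m = 53/3 (m = (822 - 716)/6 = (⅙)*106 = 53/3 ≈ 17.667)
Y = 3360 (Y = 12 - 4*(-837) = 12 + 3348 = 3360)
h(m) - Y = 53/3 - 1*3360 = 53/3 - 3360 = -10027/3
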